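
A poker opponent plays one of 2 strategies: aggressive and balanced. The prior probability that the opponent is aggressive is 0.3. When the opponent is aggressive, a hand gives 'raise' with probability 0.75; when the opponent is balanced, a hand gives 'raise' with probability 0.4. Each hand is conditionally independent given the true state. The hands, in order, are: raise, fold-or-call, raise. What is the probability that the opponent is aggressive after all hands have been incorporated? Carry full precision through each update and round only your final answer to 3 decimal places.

After 'raise': P(aggressive) = 0.75·0.3000 / (0.75·0.3000 + 0.4·0.7000) ≈ 0.4455
After 'fold-or-call': P(aggressive) = 0.25·0.4455 / (0.25·0.4455 + 0.6·0.5545) ≈ 0.2508
After 'raise': P(aggressive) = 0.75·0.2508 / (0.75·0.2508 + 0.4·0.7492) ≈ 0.3857

0.386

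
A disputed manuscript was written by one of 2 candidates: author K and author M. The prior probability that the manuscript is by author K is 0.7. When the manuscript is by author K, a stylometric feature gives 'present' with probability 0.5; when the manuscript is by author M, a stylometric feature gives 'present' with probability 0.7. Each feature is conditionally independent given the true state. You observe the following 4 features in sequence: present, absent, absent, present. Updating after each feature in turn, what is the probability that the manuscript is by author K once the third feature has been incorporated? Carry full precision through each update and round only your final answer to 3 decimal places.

After 'present': P(author K) = 0.5·0.7000 / (0.5·0.7000 + 0.7·0.3000) ≈ 0.6250
After 'absent': P(author K) = 0.5·0.6250 / (0.5·0.6250 + 0.3·0.3750) ≈ 0.7353
After 'absent': P(author K) = 0.5·0.7353 / (0.5·0.7353 + 0.3·0.2647) ≈ 0.8224

0.822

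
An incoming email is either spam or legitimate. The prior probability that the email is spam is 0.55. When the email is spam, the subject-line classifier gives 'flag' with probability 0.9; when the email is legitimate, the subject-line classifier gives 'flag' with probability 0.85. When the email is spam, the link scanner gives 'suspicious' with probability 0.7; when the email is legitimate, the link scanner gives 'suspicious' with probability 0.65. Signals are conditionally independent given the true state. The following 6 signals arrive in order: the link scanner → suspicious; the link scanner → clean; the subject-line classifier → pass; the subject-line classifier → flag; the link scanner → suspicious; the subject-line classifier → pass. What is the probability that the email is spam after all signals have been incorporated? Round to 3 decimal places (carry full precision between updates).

After the link scanner='suspicious': P(spam) = 0.7·0.5500 / (0.7·0.5500 + 0.65·0.4500) ≈ 0.5683
After the link scanner='clean': P(spam) = 0.3·0.5683 / (0.3·0.5683 + 0.35·0.4317) ≈ 0.5301
After the subject-line classifier='pass': P(spam) = 0.1·0.5301 / (0.1·0.5301 + 0.15·0.4699) ≈ 0.4293
After the subject-line classifier='flag': P(spam) = 0.9·0.4293 / (0.9·0.4293 + 0.85·0.5707) ≈ 0.4433
After the link scanner='suspicious': P(spam) = 0.7·0.4433 / (0.7·0.4433 + 0.65·0.5567) ≈ 0.4617
After the subject-line classifier='pass': P(spam) = 0.1·0.4617 / (0.1·0.4617 + 0.15·0.5383) ≈ 0.3638

0.364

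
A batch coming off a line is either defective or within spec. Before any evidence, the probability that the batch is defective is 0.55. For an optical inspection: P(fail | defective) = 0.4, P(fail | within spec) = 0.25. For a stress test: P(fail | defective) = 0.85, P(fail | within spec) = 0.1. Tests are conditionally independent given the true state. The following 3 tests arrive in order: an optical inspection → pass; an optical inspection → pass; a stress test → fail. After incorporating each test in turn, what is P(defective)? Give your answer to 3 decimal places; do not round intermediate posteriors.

Apply Bayes' rule sequentially, carrying P(defective) forward.
After an optical inspection='pass': P(defective) = 0.6·0.5500 / (0.6·0.5500 + 0.75·0.4500) ≈ 0.4944
After an optical inspection='pass': P(defective) = 0.6·0.4944 / (0.6·0.4944 + 0.75·0.5056) ≈ 0.4389
After a stress test='fail': P(defective) = 0.85·0.4389 / (0.85·0.4389 + 0.1·0.5611) ≈ 0.8693

0.869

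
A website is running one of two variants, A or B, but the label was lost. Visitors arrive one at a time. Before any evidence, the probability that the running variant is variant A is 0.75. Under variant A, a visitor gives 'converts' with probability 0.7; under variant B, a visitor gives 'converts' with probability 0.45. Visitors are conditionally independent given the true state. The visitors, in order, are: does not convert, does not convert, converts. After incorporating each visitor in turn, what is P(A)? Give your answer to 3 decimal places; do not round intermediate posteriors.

0.581

Apply Bayes' rule sequentially, carrying P(A) forward.
After 'does not convert': P(A) = 0.3·0.7500 / (0.3·0.7500 + 0.55·0.2500) ≈ 0.6207
After 'does not convert': P(A) = 0.3·0.6207 / (0.3·0.6207 + 0.55·0.3793) ≈ 0.4716
After 'converts': P(A) = 0.7·0.4716 / (0.7·0.4716 + 0.45·0.5284) ≈ 0.5813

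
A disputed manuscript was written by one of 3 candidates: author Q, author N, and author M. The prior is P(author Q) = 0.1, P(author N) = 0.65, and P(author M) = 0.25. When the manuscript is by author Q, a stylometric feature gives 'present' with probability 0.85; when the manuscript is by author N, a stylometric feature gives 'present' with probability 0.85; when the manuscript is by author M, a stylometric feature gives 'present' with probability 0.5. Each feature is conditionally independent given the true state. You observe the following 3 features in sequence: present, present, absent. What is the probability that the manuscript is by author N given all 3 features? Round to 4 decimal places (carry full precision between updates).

0.6260

After 'present': normaliser = 0.85·0.1000 + 0.85·0.6500 + 0.5·0.2500; P(author Q) ≈ 0.1115, P(author N) ≈ 0.7246, P(author M) ≈ 0.1639
After 'present': normaliser = 0.85·0.1115 + 0.85·0.7246 + 0.5·0.1639; P(author Q) ≈ 0.1195, P(author N) ≈ 0.7770, P(author M) ≈ 0.1034
After 'absent': normaliser = 0.15·0.1195 + 0.15·0.7770 + 0.5·0.1034; P(author Q) ≈ 0.0963, P(author N) ≈ 0.6260, P(author M) ≈ 0.2777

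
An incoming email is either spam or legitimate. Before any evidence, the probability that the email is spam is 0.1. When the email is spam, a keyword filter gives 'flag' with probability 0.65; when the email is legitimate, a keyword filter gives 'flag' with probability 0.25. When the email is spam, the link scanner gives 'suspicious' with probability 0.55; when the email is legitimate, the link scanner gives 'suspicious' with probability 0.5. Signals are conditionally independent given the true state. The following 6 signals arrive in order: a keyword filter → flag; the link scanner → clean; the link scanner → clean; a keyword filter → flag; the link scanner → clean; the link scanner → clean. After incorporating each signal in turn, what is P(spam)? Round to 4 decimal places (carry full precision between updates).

0.3301

Apply Bayes' rule sequentially, carrying P(spam) forward.
After a keyword filter='flag': P(spam) = 0.65·0.1000 / (0.65·0.1000 + 0.25·0.9000) ≈ 0.2241
After the link scanner='clean': P(spam) = 0.45·0.2241 / (0.45·0.2241 + 0.5·0.7759) ≈ 0.2063
After the link scanner='clean': P(spam) = 0.45·0.2063 / (0.45·0.2063 + 0.5·0.7937) ≈ 0.1896
After a keyword filter='flag': P(spam) = 0.65·0.1896 / (0.65·0.1896 + 0.25·0.8104) ≈ 0.3783
After the link scanner='clean': P(spam) = 0.45·0.3783 / (0.45·0.3783 + 0.5·0.6217) ≈ 0.3538
After the link scanner='clean': P(spam) = 0.45·0.3538 / (0.45·0.3538 + 0.5·0.6462) ≈ 0.3301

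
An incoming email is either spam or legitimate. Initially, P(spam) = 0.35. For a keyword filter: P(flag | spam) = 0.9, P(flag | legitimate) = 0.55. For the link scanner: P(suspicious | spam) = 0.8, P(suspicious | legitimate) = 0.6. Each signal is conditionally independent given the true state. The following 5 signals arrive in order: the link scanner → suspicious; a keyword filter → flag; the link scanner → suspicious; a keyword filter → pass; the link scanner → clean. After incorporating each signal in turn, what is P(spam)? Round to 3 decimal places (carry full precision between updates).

0.148

After the link scanner='suspicious': P(spam) = 0.8·0.3500 / (0.8·0.3500 + 0.6·0.6500) ≈ 0.4179
After a keyword filter='flag': P(spam) = 0.9·0.4179 / (0.9·0.4179 + 0.55·0.5821) ≈ 0.5402
After the link scanner='suspicious': P(spam) = 0.8·0.5402 / (0.8·0.5402 + 0.6·0.4598) ≈ 0.6104
After a keyword filter='pass': P(spam) = 0.1·0.6104 / (0.1·0.6104 + 0.45·0.3896) ≈ 0.2582
After the link scanner='clean': P(spam) = 0.2·0.2582 / (0.2·0.2582 + 0.4·0.7418) ≈ 0.1482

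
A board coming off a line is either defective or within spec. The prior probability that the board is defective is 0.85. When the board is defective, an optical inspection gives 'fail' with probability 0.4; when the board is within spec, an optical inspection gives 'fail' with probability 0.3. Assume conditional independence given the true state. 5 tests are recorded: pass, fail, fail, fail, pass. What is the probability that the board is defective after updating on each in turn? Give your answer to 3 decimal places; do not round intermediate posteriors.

Each posterior becomes the prior for the next update.
After 'pass': P(defective) = 0.6·0.8500 / (0.6·0.8500 + 0.7·0.1500) ≈ 0.8293
After 'fail': P(defective) = 0.4·0.8293 / (0.4·0.8293 + 0.3·0.1707) ≈ 0.8662
After 'fail': P(defective) = 0.4·0.8662 / (0.4·0.8662 + 0.3·0.1338) ≈ 0.8962
After 'fail': P(defective) = 0.4·0.8962 / (0.4·0.8962 + 0.3·0.1038) ≈ 0.9201
After 'pass': P(defective) = 0.6·0.9201 / (0.6·0.9201 + 0.7·0.0799) ≈ 0.9080

0.908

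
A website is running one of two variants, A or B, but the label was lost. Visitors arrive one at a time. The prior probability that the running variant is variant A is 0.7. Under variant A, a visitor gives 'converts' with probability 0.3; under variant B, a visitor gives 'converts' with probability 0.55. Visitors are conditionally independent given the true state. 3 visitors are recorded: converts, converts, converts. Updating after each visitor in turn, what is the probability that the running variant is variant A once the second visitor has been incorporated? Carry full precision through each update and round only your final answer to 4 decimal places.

0.4098

After 'converts': P(A) = 0.3·0.7000 / (0.3·0.7000 + 0.55·0.3000) ≈ 0.5600
After 'converts': P(A) = 0.3·0.5600 / (0.3·0.5600 + 0.55·0.4400) ≈ 0.4098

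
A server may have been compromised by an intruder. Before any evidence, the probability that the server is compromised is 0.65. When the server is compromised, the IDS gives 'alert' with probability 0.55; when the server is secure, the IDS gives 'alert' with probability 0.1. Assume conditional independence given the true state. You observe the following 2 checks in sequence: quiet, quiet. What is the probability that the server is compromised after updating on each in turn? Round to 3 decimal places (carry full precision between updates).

Each posterior becomes the prior for the next update.
After 'quiet': P(compromised) = 0.45·0.6500 / (0.45·0.6500 + 0.9·0.3500) ≈ 0.4815
After 'quiet': P(compromised) = 0.45·0.4815 / (0.45·0.4815 + 0.9·0.5185) ≈ 0.3171

0.317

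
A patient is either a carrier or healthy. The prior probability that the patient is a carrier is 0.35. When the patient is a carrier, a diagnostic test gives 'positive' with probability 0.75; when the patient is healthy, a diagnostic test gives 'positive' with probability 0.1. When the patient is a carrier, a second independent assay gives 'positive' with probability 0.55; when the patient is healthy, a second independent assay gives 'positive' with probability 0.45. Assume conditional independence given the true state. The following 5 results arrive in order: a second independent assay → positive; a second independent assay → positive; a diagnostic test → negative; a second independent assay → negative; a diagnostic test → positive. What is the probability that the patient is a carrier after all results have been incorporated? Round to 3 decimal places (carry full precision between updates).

0.578

After a second independent assay='positive': P(carrier) = 0.55·0.3500 / (0.55·0.3500 + 0.45·0.6500) ≈ 0.3969
After a second independent assay='positive': P(carrier) = 0.55·0.3969 / (0.55·0.3969 + 0.45·0.6031) ≈ 0.4458
After a diagnostic test='negative': P(carrier) = 0.25·0.4458 / (0.25·0.4458 + 0.9·0.5542) ≈ 0.1826
After a second independent assay='negative': P(carrier) = 0.45·0.1826 / (0.45·0.1826 + 0.55·0.8174) ≈ 0.1546
After a diagnostic test='positive': P(carrier) = 0.75·0.1546 / (0.75·0.1546 + 0.1·0.8454) ≈ 0.5783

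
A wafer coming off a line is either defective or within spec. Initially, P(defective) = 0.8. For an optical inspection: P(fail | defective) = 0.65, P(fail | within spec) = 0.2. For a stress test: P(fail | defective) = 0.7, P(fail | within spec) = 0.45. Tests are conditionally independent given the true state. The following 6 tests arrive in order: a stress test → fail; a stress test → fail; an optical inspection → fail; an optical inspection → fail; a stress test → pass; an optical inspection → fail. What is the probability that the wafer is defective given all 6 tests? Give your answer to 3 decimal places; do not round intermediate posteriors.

0.995

After a stress test='fail': P(defective) = 0.7·0.8000 / (0.7·0.8000 + 0.45·0.2000) ≈ 0.8615
After a stress test='fail': P(defective) = 0.7·0.8615 / (0.7·0.8615 + 0.45·0.1385) ≈ 0.9064
After an optical inspection='fail': P(defective) = 0.65·0.9064 / (0.65·0.9064 + 0.2·0.0936) ≈ 0.9692
After an optical inspection='fail': P(defective) = 0.65·0.9692 / (0.65·0.9692 + 0.2·0.0308) ≈ 0.9903
After a stress test='pass': P(defective) = 0.3·0.9903 / (0.3·0.9903 + 0.55·0.0097) ≈ 0.9824
After an optical inspection='fail': P(defective) = 0.65·0.9824 / (0.65·0.9824 + 0.2·0.0176) ≈ 0.9945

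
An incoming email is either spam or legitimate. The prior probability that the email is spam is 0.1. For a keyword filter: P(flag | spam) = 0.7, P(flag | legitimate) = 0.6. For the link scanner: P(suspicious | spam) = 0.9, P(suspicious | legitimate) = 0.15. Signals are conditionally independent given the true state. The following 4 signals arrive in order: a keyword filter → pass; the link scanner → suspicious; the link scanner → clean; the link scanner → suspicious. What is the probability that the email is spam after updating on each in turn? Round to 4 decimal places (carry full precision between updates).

0.2609

Apply Bayes' rule sequentially, carrying P(spam) forward.
After a keyword filter='pass': P(spam) = 0.3·0.1000 / (0.3·0.1000 + 0.4·0.9000) ≈ 0.0769
After the link scanner='suspicious': P(spam) = 0.9·0.0769 / (0.9·0.0769 + 0.15·0.9231) ≈ 0.3333
After the link scanner='clean': P(spam) = 0.1·0.3333 / (0.1·0.3333 + 0.85·0.6667) ≈ 0.0556
After the link scanner='suspicious': P(spam) = 0.9·0.0556 / (0.9·0.0556 + 0.15·0.9444) ≈ 0.2609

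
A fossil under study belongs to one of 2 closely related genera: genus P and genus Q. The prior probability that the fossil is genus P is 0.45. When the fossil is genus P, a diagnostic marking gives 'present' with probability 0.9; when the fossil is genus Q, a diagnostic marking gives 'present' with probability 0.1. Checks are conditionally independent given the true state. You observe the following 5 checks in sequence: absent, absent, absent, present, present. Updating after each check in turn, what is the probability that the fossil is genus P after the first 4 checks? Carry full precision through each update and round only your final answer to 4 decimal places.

After 'absent': P(genus P) = 0.1·0.4500 / (0.1·0.4500 + 0.9·0.5500) ≈ 0.0833
After 'absent': P(genus P) = 0.1·0.0833 / (0.1·0.0833 + 0.9·0.9167) ≈ 0.0100
After 'absent': P(genus P) = 0.1·0.0100 / (0.1·0.0100 + 0.9·0.9900) ≈ 0.0011
After 'present': P(genus P) = 0.9·0.0011 / (0.9·0.0011 + 0.1·0.9989) ≈ 0.0100

0.0100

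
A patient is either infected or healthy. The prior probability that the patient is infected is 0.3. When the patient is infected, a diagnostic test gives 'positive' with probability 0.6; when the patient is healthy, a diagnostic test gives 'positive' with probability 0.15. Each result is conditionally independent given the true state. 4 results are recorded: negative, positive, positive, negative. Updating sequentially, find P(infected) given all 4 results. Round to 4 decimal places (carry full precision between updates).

0.6029

Each posterior becomes the prior for the next update.
After 'negative': P(infected) = 0.4·0.3000 / (0.4·0.3000 + 0.85·0.7000) ≈ 0.1678
After 'positive': P(infected) = 0.6·0.1678 / (0.6·0.1678 + 0.15·0.8322) ≈ 0.4465
After 'positive': P(infected) = 0.6·0.4465 / (0.6·0.4465 + 0.15·0.5535) ≈ 0.7634
After 'negative': P(infected) = 0.4·0.7634 / (0.4·0.7634 + 0.85·0.2366) ≈ 0.6029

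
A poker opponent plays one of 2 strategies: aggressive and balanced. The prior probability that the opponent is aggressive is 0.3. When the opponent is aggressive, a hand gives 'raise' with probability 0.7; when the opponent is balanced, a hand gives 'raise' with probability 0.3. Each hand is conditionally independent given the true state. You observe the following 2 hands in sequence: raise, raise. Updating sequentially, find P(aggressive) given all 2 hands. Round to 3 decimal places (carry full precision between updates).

After 'raise': P(aggressive) = 0.7·0.3000 / (0.7·0.3000 + 0.3·0.7000) ≈ 0.5000
After 'raise': P(aggressive) = 0.7·0.5000 / (0.7·0.5000 + 0.3·0.5000) ≈ 0.7000

0.700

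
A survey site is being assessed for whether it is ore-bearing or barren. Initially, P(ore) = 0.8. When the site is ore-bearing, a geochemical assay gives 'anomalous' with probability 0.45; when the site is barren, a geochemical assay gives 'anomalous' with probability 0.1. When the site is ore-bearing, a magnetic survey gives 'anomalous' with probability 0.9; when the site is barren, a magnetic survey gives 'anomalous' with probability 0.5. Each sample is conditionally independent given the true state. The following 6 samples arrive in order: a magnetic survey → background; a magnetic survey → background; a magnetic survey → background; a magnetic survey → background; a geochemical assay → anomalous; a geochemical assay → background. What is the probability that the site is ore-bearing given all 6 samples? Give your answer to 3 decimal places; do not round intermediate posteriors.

0.017

After a magnetic survey='background': P(ore) = 0.1·0.8000 / (0.1·0.8000 + 0.5·0.2000) ≈ 0.4444
After a magnetic survey='background': P(ore) = 0.1·0.4444 / (0.1·0.4444 + 0.5·0.5556) ≈ 0.1379
After a magnetic survey='background': P(ore) = 0.1·0.1379 / (0.1·0.1379 + 0.5·0.8621) ≈ 0.0310
After a magnetic survey='background': P(ore) = 0.1·0.0310 / (0.1·0.0310 + 0.5·0.9690) ≈ 0.0064
After a geochemical assay='anomalous': P(ore) = 0.45·0.0064 / (0.45·0.0064 + 0.1·0.9936) ≈ 0.0280
After a geochemical assay='background': P(ore) = 0.55·0.0280 / (0.55·0.0280 + 0.9·0.9720) ≈ 0.0173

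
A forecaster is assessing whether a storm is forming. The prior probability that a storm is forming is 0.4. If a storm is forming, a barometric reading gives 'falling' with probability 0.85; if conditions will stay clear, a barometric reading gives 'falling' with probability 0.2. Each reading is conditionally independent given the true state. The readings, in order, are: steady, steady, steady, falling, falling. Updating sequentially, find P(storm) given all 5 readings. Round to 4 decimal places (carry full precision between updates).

0.0735

Apply Bayes' rule sequentially, carrying P(storm) forward.
After 'steady': P(storm) = 0.15·0.4000 / (0.15·0.4000 + 0.8·0.6000) ≈ 0.1111
After 'steady': P(storm) = 0.15·0.1111 / (0.15·0.1111 + 0.8·0.8889) ≈ 0.0229
After 'steady': P(storm) = 0.15·0.0229 / (0.15·0.0229 + 0.8·0.9771) ≈ 0.0044
After 'falling': P(storm) = 0.85·0.0044 / (0.85·0.0044 + 0.2·0.9956) ≈ 0.0183
After 'falling': P(storm) = 0.85·0.0183 / (0.85·0.0183 + 0.2·0.9817) ≈ 0.0735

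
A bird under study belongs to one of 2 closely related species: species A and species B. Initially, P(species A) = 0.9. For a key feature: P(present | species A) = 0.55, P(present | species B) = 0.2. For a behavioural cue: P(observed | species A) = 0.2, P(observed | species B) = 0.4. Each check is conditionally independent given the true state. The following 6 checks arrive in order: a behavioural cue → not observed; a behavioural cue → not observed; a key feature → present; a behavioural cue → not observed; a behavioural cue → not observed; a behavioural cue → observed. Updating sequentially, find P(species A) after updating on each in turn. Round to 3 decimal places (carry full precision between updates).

Apply Bayes' rule sequentially, carrying P(species A) forward.
After a behavioural cue='not observed': P(species A) = 0.8·0.9000 / (0.8·0.9000 + 0.6·0.1000) ≈ 0.9231
After a behavioural cue='not observed': P(species A) = 0.8·0.9231 / (0.8·0.9231 + 0.6·0.0769) ≈ 0.9412
After a key feature='present': P(species A) = 0.55·0.9412 / (0.55·0.9412 + 0.2·0.0588) ≈ 0.9778
After a behavioural cue='not observed': P(species A) = 0.8·0.9778 / (0.8·0.9778 + 0.6·0.0222) ≈ 0.9832
After a behavioural cue='not observed': P(species A) = 0.8·0.9832 / (0.8·0.9832 + 0.6·0.0168) ≈ 0.9874
After a behavioural cue='observed': P(species A) = 0.2·0.9874 / (0.2·0.9874 + 0.4·0.0126) ≈ 0.9751

0.975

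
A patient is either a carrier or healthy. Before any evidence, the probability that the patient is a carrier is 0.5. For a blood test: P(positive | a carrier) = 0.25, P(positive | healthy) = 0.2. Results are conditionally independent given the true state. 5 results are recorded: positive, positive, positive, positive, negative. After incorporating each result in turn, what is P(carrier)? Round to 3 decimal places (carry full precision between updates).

After 'positive': P(carrier) = 0.25·0.5000 / (0.25·0.5000 + 0.2·0.5000) ≈ 0.5556
After 'positive': P(carrier) = 0.25·0.5556 / (0.25·0.5556 + 0.2·0.4444) ≈ 0.6098
After 'positive': P(carrier) = 0.25·0.6098 / (0.25·0.6098 + 0.2·0.3902) ≈ 0.6614
After 'positive': P(carrier) = 0.25·0.6614 / (0.25·0.6614 + 0.2·0.3386) ≈ 0.7094
After 'negative': P(carrier) = 0.75·0.7094 / (0.75·0.7094 + 0.8·0.2906) ≈ 0.6959

0.696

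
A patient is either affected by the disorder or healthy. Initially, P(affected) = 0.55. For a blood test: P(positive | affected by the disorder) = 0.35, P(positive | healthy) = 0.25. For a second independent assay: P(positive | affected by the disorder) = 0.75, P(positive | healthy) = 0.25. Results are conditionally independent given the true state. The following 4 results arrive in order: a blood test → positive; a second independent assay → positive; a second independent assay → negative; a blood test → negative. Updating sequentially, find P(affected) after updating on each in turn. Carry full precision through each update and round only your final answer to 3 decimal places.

After a blood test='positive': P(affected) = 0.35·0.5500 / (0.35·0.5500 + 0.25·0.4500) ≈ 0.6311
After a second independent assay='positive': P(affected) = 0.75·0.6311 / (0.75·0.6311 + 0.25·0.3689) ≈ 0.8370
After a second independent assay='negative': P(affected) = 0.25·0.8370 / (0.25·0.8370 + 0.75·0.1630) ≈ 0.6311
After a blood test='negative': P(affected) = 0.65·0.6311 / (0.65·0.6311 + 0.75·0.3689) ≈ 0.5973

0.597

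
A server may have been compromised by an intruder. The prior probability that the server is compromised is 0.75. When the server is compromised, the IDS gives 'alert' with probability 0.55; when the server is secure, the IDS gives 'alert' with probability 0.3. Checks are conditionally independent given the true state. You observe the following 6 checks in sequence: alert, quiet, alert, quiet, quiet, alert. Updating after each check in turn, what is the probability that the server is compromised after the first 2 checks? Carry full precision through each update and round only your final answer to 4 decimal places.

0.7795

After 'alert': P(compromised) = 0.55·0.7500 / (0.55·0.7500 + 0.3·0.2500) ≈ 0.8462
After 'quiet': P(compromised) = 0.45·0.8462 / (0.45·0.8462 + 0.7·0.1538) ≈ 0.7795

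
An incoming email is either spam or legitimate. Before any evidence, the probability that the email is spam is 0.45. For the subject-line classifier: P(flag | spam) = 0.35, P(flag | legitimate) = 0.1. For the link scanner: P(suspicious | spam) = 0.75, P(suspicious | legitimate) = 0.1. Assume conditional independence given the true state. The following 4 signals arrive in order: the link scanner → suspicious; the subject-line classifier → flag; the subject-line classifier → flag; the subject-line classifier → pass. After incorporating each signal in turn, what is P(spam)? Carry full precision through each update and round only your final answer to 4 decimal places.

After the link scanner='suspicious': P(spam) = 0.75·0.4500 / (0.75·0.4500 + 0.1·0.5500) ≈ 0.8599
After the subject-line classifier='flag': P(spam) = 0.35·0.8599 / (0.35·0.8599 + 0.1·0.1401) ≈ 0.9555
After the subject-line classifier='flag': P(spam) = 0.35·0.9555 / (0.35·0.9555 + 0.1·0.0445) ≈ 0.9869
After the subject-line classifier='pass': P(spam) = 0.65·0.9869 / (0.65·0.9869 + 0.9·0.0131) ≈ 0.9819

0.9819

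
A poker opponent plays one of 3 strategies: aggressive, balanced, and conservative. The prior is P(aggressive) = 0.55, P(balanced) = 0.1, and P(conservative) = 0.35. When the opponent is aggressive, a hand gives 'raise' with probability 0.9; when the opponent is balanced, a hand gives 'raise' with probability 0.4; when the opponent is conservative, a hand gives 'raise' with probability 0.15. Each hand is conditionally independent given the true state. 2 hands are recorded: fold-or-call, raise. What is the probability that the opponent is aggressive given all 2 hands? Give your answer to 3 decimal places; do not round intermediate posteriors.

After 'fold-or-call': normaliser = 0.1·0.5500 + 0.6·0.1000 + 0.85·0.3500; P(aggressive) ≈ 0.1333, P(balanced) ≈ 0.1455, P(conservative) ≈ 0.7212
After 'raise': normaliser = 0.9·0.1333 + 0.4·0.1455 + 0.15·0.7212; P(aggressive) ≈ 0.4190, P(balanced) ≈ 0.2032, P(conservative) ≈ 0.3778

0.419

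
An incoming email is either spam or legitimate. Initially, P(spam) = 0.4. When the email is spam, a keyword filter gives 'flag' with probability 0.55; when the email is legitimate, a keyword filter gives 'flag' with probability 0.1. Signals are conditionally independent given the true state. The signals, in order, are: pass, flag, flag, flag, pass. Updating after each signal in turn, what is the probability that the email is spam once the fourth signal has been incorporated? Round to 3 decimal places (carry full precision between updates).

Each posterior becomes the prior for the next update.
After 'pass': P(spam) = 0.45·0.4000 / (0.45·0.4000 + 0.9·0.6000) ≈ 0.2500
After 'flag': P(spam) = 0.55·0.2500 / (0.55·0.2500 + 0.1·0.7500) ≈ 0.6471
After 'flag': P(spam) = 0.55·0.6471 / (0.55·0.6471 + 0.1·0.3529) ≈ 0.9098
After 'flag': P(spam) = 0.55·0.9098 / (0.55·0.9098 + 0.1·0.0902) ≈ 0.9823

0.982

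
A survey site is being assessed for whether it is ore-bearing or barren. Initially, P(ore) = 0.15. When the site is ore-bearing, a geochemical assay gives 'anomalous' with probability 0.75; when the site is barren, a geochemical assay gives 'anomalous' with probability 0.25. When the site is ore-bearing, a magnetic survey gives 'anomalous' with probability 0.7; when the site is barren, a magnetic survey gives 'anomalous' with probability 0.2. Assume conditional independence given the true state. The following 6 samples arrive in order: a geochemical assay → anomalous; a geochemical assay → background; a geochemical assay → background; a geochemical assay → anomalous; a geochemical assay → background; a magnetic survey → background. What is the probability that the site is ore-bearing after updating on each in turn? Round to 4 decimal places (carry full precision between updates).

After a geochemical assay='anomalous': P(ore) = 0.75·0.1500 / (0.75·0.1500 + 0.25·0.8500) ≈ 0.3462
After a geochemical assay='background': P(ore) = 0.25·0.3462 / (0.25·0.3462 + 0.75·0.6538) ≈ 0.1500
After a geochemical assay='background': P(ore) = 0.25·0.1500 / (0.25·0.1500 + 0.75·0.8500) ≈ 0.0556
After a geochemical assay='anomalous': P(ore) = 0.75·0.0556 / (0.75·0.0556 + 0.25·0.9444) ≈ 0.1500
After a geochemical assay='background': P(ore) = 0.25·0.1500 / (0.25·0.1500 + 0.75·0.8500) ≈ 0.0556
After a magnetic survey='background': P(ore) = 0.3·0.0556 / (0.3·0.0556 + 0.8·0.9444) ≈ 0.0216

0.0216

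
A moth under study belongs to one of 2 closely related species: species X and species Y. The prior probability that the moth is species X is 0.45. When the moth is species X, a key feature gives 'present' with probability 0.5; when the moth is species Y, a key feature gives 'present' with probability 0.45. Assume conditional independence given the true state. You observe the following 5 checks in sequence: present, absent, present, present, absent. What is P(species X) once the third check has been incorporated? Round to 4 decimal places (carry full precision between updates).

Apply Bayes' rule sequentially, carrying P(species X) forward.
After 'present': P(species X) = 0.5·0.4500 / (0.5·0.4500 + 0.45·0.5500) ≈ 0.4762
After 'absent': P(species X) = 0.5·0.4762 / (0.5·0.4762 + 0.55·0.5238) ≈ 0.4525
After 'present': P(species X) = 0.5·0.4525 / (0.5·0.4525 + 0.45·0.5475) ≈ 0.4787

0.4787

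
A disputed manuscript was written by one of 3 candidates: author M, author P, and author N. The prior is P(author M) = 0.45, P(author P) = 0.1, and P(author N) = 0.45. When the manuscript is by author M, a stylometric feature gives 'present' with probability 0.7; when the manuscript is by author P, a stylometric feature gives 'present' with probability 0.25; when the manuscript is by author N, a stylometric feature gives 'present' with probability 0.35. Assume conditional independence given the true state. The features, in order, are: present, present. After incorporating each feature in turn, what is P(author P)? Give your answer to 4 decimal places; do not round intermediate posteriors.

0.0222

Apply Bayes' rule sequentially, carrying P(author P) forward.
After 'present': normaliser = 0.7·0.4500 + 0.25·0.1000 + 0.35·0.4500; P(author M) ≈ 0.6332, P(author P) ≈ 0.0503, P(author N) ≈ 0.3166
After 'present': normaliser = 0.7·0.6332 + 0.25·0.0503 + 0.35·0.3166; P(author M) ≈ 0.7823, P(author P) ≈ 0.0222, P(author N) ≈ 0.1956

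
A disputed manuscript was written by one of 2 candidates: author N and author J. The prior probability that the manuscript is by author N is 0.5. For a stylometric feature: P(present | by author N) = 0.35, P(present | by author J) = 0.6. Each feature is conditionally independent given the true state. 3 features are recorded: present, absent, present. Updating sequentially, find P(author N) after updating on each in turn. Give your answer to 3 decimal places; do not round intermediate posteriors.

0.356

After 'present': P(author N) = 0.35·0.5000 / (0.35·0.5000 + 0.6·0.5000) ≈ 0.3684
After 'absent': P(author N) = 0.65·0.3684 / (0.65·0.3684 + 0.4·0.6316) ≈ 0.4866
After 'present': P(author N) = 0.35·0.4866 / (0.35·0.4866 + 0.6·0.5134) ≈ 0.3561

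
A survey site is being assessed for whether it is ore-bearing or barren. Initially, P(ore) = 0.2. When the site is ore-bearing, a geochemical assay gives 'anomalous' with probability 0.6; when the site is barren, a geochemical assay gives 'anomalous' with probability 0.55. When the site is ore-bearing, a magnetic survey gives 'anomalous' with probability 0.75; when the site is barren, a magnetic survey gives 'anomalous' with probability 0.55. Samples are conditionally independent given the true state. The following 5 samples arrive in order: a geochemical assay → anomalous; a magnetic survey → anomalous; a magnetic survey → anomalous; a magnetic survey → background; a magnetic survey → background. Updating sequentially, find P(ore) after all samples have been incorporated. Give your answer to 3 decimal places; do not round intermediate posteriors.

Apply Bayes' rule sequentially, carrying P(ore) forward.
After a geochemical assay='anomalous': P(ore) = 0.6·0.2000 / (0.6·0.2000 + 0.55·0.8000) ≈ 0.2143
After a magnetic survey='anomalous': P(ore) = 0.75·0.2143 / (0.75·0.2143 + 0.55·0.7857) ≈ 0.2711
After a magnetic survey='anomalous': P(ore) = 0.75·0.2711 / (0.75·0.2711 + 0.55·0.7289) ≈ 0.3365
After a magnetic survey='background': P(ore) = 0.25·0.3365 / (0.25·0.3365 + 0.45·0.6635) ≈ 0.2198
After a magnetic survey='background': P(ore) = 0.25·0.2198 / (0.25·0.2198 + 0.45·0.7802) ≈ 0.1353

0.135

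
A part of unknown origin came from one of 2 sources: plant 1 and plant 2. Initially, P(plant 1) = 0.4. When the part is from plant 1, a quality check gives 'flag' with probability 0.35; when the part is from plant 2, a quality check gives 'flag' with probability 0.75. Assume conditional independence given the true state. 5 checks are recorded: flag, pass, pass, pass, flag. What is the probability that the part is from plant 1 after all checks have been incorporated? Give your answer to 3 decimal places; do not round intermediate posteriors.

After 'flag': P(plant 1) = 0.35·0.4000 / (0.35·0.4000 + 0.75·0.6000) ≈ 0.2373
After 'pass': P(plant 1) = 0.65·0.2373 / (0.65·0.2373 + 0.25·0.7627) ≈ 0.4472
After 'pass': P(plant 1) = 0.65·0.4472 / (0.65·0.4472 + 0.25·0.5528) ≈ 0.6777
After 'pass': P(plant 1) = 0.65·0.6777 / (0.65·0.6777 + 0.25·0.3223) ≈ 0.8454
After 'flag': P(plant 1) = 0.35·0.8454 / (0.35·0.8454 + 0.75·0.1546) ≈ 0.7185

0.718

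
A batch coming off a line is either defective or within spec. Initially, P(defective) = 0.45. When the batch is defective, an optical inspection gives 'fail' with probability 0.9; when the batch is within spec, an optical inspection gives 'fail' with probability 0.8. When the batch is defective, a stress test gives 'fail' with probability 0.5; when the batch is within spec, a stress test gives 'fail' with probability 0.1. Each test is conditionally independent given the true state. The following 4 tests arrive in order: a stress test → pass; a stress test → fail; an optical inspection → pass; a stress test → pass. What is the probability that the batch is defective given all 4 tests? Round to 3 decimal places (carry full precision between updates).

After a stress test='pass': P(defective) = 0.5·0.4500 / (0.5·0.4500 + 0.9·0.5500) ≈ 0.3125
After a stress test='fail': P(defective) = 0.5·0.3125 / (0.5·0.3125 + 0.1·0.6875) ≈ 0.6944
After an optical inspection='pass': P(defective) = 0.1·0.6944 / (0.1·0.6944 + 0.2·0.3056) ≈ 0.5319
After a stress test='pass': P(defective) = 0.5·0.5319 / (0.5·0.5319 + 0.9·0.4681) ≈ 0.3870

0.387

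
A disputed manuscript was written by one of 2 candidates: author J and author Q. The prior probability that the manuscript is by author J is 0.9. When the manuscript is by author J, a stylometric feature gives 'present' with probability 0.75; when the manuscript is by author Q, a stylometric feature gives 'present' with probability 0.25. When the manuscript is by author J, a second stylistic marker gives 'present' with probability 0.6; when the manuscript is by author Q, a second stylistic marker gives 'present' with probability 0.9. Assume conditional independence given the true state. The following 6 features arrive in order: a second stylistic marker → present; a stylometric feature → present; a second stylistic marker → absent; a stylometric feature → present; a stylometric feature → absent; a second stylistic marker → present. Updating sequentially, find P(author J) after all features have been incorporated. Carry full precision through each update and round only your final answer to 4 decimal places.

After a second stylistic marker='present': P(author J) = 0.6·0.9000 / (0.6·0.9000 + 0.9·0.1000) ≈ 0.8571
After a stylometric feature='present': P(author J) = 0.75·0.8571 / (0.75·0.8571 + 0.25·0.1429) ≈ 0.9474
After a second stylistic marker='absent': P(author J) = 0.4·0.9474 / (0.4·0.9474 + 0.1·0.0526) ≈ 0.9863
After a stylometric feature='present': P(author J) = 0.75·0.9863 / (0.75·0.9863 + 0.25·0.0137) ≈ 0.9954
After a stylometric feature='absent': P(author J) = 0.25·0.9954 / (0.25·0.9954 + 0.75·0.0046) ≈ 0.9863
After a second stylistic marker='present': P(author J) = 0.6·0.9863 / (0.6·0.9863 + 0.9·0.0137) ≈ 0.9796

0.9796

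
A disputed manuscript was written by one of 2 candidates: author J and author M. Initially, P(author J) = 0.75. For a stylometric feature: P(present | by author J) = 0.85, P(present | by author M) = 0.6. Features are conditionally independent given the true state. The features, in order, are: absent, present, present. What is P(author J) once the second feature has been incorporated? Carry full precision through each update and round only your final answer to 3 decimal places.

0.614

Each posterior becomes the prior for the next update.
After 'absent': P(author J) = 0.15·0.7500 / (0.15·0.7500 + 0.4·0.2500) ≈ 0.5294
After 'present': P(author J) = 0.85·0.5294 / (0.85·0.5294 + 0.6·0.4706) ≈ 0.6145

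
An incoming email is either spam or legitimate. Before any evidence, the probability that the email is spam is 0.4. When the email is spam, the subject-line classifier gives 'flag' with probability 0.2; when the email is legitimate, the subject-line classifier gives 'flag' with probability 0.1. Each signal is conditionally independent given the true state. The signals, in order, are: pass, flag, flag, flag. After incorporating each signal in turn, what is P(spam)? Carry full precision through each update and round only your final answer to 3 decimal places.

0.826

Apply Bayes' rule sequentially, carrying P(spam) forward.
After 'pass': P(spam) = 0.8·0.4000 / (0.8·0.4000 + 0.9·0.6000) ≈ 0.3721
After 'flag': P(spam) = 0.2·0.3721 / (0.2·0.3721 + 0.1·0.6279) ≈ 0.5424
After 'flag': P(spam) = 0.2·0.5424 / (0.2·0.5424 + 0.1·0.4576) ≈ 0.7033
After 'flag': P(spam) = 0.2·0.7033 / (0.2·0.7033 + 0.1·0.2967) ≈ 0.8258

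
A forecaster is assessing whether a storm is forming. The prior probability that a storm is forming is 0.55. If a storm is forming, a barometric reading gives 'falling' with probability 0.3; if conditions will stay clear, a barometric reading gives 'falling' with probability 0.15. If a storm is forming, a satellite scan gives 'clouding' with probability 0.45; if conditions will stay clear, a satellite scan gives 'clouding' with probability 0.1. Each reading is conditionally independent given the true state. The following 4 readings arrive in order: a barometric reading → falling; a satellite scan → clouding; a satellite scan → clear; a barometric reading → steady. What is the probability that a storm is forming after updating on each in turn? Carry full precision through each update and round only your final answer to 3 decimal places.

0.847

After a barometric reading='falling': P(storm) = 0.3·0.5500 / (0.3·0.5500 + 0.15·0.4500) ≈ 0.7097
After a satellite scan='clouding': P(storm) = 0.45·0.7097 / (0.45·0.7097 + 0.1·0.2903) ≈ 0.9167
After a satellite scan='clear': P(storm) = 0.55·0.9167 / (0.55·0.9167 + 0.9·0.0833) ≈ 0.8705
After a barometric reading='steady': P(storm) = 0.7·0.8705 / (0.7·0.8705 + 0.85·0.1295) ≈ 0.8470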